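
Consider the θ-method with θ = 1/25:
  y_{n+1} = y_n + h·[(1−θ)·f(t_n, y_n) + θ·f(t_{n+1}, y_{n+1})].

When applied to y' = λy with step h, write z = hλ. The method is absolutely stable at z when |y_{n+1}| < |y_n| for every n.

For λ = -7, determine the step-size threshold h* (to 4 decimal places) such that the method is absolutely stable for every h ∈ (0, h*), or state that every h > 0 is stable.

Test eqn y'=λy, z=hλ:
  y_{n+1} = y_n + z·[24/25·y_n + 1/25·y_{n+1}] ⇒ (1 − 1/25z)y_{n+1} = (1 + 24/25z)y_n
  R(z) = (1 + 24/25z)/(1 − 1/25z).

Boundary: |R(x)|=1, x<0.
x=-1.01: |R|=0.0292
R=−1: 1+24/25x = −1+1/25x ⇒ -23/25x=2 ⇒ x=2/(-23/25)=-2.1739
Confirm numerically:
  x=-1.942: |R|=0.80202 <1
  x=-1.488: |R|=0.40441 <1
  x=-1.208: |R|=0.15232 <1
  x=-2.396: |R|=1.18645 >1
  x=-2.309: |R|=1.11377 >1
Interval (-2.1739, 0).

(-2.1739,0); λ=-7 ⇒ h* = (50/23)/7 = 0.3106.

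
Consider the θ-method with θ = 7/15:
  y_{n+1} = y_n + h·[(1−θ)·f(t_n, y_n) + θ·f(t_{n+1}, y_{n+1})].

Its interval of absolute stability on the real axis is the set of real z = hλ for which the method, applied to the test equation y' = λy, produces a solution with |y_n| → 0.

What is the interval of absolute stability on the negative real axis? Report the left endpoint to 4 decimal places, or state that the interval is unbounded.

On y'=λy, z=hλ:
  y_{n+1} = y_n + z·[8/15·y_n + 7/15·y_{n+1}] ⇒ (1 − 7/15z)y_{n+1} = (1 + 8/15z)y_n
  ⇒ R(z) = (1 + 8/15z)/(1 − 7/15z).

Solve |R(x)|<1 on ℝ⁻.
x=-0.66: |R|=0.4954
R=−1: 1+8/15x = −1+7/15x ⇒ -1/15x=2 ⇒ x=2/(-1/15)=-30.0000
Confirm numerically:
  x=-25.526: |R|=0.97690 <1
  x=-22.432: |R|=0.95601 <1
  x=-13.063: |R|=0.84088 <1
  x=-12.267: |R|=0.82420 <1
  x=-30.576: |R|=1.00251 >1
  x=-30.295: |R|=1.00130 >1
  x=-30.071: |R|=1.00031 >1
So |R|<1 on (-30.0000, 0).

z∈(-30.0000,0).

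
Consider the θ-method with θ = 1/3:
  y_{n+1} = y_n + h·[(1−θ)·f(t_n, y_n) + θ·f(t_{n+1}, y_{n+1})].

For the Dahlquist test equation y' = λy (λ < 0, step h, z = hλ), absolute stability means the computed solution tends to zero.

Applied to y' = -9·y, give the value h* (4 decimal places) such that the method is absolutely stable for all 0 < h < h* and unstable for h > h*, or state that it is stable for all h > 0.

(-6.0000,0); λ=-9 ⇒ h* = (6)/9 = 0.6667.

On y'=λy, z=hλ:
  y_{n+1} = y_n + z·[2/3·y_n + 1/3·y_{n+1}] ⇒ (1 − 1/3z)y_{n+1} = (1 + 2/3z)y_n
  so R(z) = (1 + 2/3z)/(1 − 1/3z).

Need |R(x)|<1, x<0.
x=-1.41: |R|=0.0408
R=−1: 1+2/3x = −1+1/3x ⇒ -1/3x=2 ⇒ x=2/(-1/3)=-6.0000
Confirm numerically:
  x=-5.788: |R|=0.97588 <1
  x=-5.601: |R|=0.95361 <1
  x=-5.094: |R|=0.88807 <1
  x=-2.956: |R|=0.48892 <1
  x=-6.382: |R|=1.04072 >1
  x=-6.020: |R|=1.00222 >1
So |R|<1 on (-6.0000, 0).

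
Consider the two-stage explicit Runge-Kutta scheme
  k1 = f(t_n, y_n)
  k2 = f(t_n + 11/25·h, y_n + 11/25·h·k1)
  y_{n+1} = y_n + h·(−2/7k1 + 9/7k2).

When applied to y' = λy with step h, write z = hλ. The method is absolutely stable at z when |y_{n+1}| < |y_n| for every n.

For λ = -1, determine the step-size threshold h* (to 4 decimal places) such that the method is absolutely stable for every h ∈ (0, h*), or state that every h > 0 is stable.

(-1.7677,0); λ=-1 ⇒ h* = (175/99)/1 = 1.7677.

On y'=λy, z=hλ:
  k1=λy_n ⇒ h·k1=z·y_n;  k2=λ(1+11/25z)y_n ⇒ h·k2=z(1+11/25z)y_n
  y_{n+1}/y_n = 1 − 2/7z + 9/7z(1+11/25z) = 1 + z + 99/175z²
  so R(z) = 1 + z + 99/175z².

Need |R(x)|<1, x<0.
x=-1.43: |R|=0.7268
R=1: x+99/175x²=0 ⇒ x=−175/99=-1.7677; min R=1−1/(4·99/175)=0.5581>−1
Confirm numerically:
  x=-1.585: |R|=0.83620 <1
  x=-1.443: |R|=0.73496 <1
  x=-1.424: |R|=0.72314 <1
  x=-1.224: |R|=0.62354 <1
  x=-2.361: |R|=1.79247 >1
  x=-2.139: |R|=1.44932 >1
  x=-1.887: |R|=1.12738 >1
So |R|<1 on (-1.7677, 0).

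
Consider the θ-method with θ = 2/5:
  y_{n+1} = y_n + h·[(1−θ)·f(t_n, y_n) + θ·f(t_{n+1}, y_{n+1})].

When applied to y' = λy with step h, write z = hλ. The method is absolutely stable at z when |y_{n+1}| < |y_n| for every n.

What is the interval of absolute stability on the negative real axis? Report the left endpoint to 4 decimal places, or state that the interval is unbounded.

(-10.0000, 0).

On y'=λy, z=hλ:
  y_{n+1} = y_n + z·[3/5·y_n + 2/5·y_{n+1}] ⇒ (1 − 2/5z)y_{n+1} = (1 + 3/5z)y_n
  R(z) = (1 + 3/5z)/(1 − 2/5z).

Solve |R(x)|<1 on ℝ⁻.
x=-1.56: |R|=0.0394
R=−1: 1+3/5x = −1+2/5x ⇒ -1/5x=2 ⇒ x=2/(-1/5)=-10.0000
Confirm numerically:
  x=-9.548: |R|=0.98124 <1
  x=-9.388: |R|=0.97426 <1
  x=-8.240: |R|=0.91806 <1
  x=-10.417: |R|=1.01614 >1
  x=-10.036: |R|=1.00144 >1
So |R|<1 on (-10.0000, 0).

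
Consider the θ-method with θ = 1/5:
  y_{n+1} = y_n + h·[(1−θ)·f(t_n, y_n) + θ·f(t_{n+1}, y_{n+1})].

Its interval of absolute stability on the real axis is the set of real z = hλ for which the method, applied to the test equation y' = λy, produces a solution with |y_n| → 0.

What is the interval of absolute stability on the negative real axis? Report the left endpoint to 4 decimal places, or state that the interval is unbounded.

Test eqn y'=λy, z=hλ:
  y_{n+1} = y_n + z·[4/5·y_n + 1/5·y_{n+1}] ⇒ (1 − 1/5z)y_{n+1} = (1 + 4/5z)y_n
  so R(z) = (1 + 4/5z)/(1 − 1/5z).

Find x<0 with |R(x)|<1.
x=-1.64: |R|=0.2349
R=−1: 1+4/5x = −1+1/5x ⇒ -3/5x=2 ⇒ x=2/(-3/5)=-3.3333
Confirm numerically:
  x=-3.257: |R|=0.97227 <1
  x=-3.199: |R|=0.95085 <1
  x=-2.050: |R|=0.45390 <1
  x=-3.722: |R|=1.13368 >1
  x=-3.664: |R|=1.11450 >1
  x=-3.382: |R|=1.01742 >1
So |R|<1 on (-3.3333, 0).

(-3.3333, 0).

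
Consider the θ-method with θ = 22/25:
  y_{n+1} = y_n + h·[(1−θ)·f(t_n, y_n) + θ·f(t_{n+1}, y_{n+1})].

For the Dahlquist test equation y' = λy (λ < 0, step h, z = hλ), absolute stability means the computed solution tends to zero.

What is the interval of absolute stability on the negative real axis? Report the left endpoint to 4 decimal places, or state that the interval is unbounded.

(−∞, 0) — no finite endpoint.

Set f=λy, z=hλ:
  y_{n+1} = y_n + z·[3/25·y_n + 22/25·y_{n+1}] ⇒ (1 − 22/25z)y_{n+1} = (1 + 3/25z)y_n
  ⇒ R(z) = (1 + 3/25z)/(1 − 22/25z).

Boundary: |R(x)|=1, x<0.
x=-0.98: |R|=0.4738
x=-2: |R|=0.2754
x=-10: |R|=0.0204
x=-100: |R|=0.1236
θ=22/25≥1/2 ⇒ |1+3/25x|<|1−22/25x| ∀x<0 ⇒ unbounded interval.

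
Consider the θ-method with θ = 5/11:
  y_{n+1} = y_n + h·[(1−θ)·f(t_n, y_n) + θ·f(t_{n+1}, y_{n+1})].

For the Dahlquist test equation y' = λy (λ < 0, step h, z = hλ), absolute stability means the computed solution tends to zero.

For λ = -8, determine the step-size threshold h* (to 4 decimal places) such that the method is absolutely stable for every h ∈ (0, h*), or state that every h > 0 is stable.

(-22.0000,0); λ=-8 ⇒ h* = (22)/8 = 2.7500.

On y'=λy, z=hλ:
  y_{n+1} = y_n + z·[6/11·y_n + 5/11·y_{n+1}] ⇒ (1 − 5/11z)y_{n+1} = (1 + 6/11z)y_n
  Hence R(z) = (1 + 6/11z)/(1 − 5/11z).

Boundary: |R(x)|=1, x<0.
x=-1.38: |R|=0.1520
R=−1: 1+6/11x = −1+5/11x ⇒ -1/11x=2 ⇒ x=2/(-1/11)=-22.0000
Confirm numerically:
  x=-21.603: |R|=0.99666 <1
  x=-14.309: |R|=0.90683 <1
  x=-13.190: |R|=0.88551 <1
  x=-12.703: |R|=0.87523 <1
  x=-22.507: |R|=1.00410 >1
  x=-22.214: |R|=1.00175 >1
  x=-22.116: |R|=1.00095 >1
Interval (-22.0000, 0).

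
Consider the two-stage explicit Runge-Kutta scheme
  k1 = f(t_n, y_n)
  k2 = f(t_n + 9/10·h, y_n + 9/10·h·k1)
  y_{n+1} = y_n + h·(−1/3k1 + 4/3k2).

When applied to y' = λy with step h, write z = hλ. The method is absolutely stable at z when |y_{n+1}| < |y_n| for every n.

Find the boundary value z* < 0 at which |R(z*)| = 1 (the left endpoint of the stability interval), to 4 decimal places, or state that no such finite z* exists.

Test eqn y'=λy, z=hλ:
  k1=λy_n ⇒ h·k1=z·y_n;  k2=λ(1+9/10z)y_n ⇒ h·k2=z(1+9/10z)y_n
  y_{n+1}/y_n = 1 − 1/3z + 4/3z(1+9/10z) = 1 + z + 6/5z²
  so R(z) = 1 + z + 6/5z².

Find x<0 with |R(x)|<1.
x=-1.74: |R|=2.8931
R=1: x+6/5x²=0 ⇒ x=−5/6=-0.8333; min R=1−1/(4·6/5)=0.7917>−1
Confirm numerically:
  x=-0.688: |R|=0.88001 <1
  x=-0.481: |R|=0.79663 <1
  x=-0.459: |R|=0.79382 <1
  x=-1.291: |R|=1.70902 >1
  x=-1.218: |R|=1.56223 >1
  x=-0.891: |R|=1.06166 >1
So |R|<1 on (-0.8333, 0).

z* = -0.8333.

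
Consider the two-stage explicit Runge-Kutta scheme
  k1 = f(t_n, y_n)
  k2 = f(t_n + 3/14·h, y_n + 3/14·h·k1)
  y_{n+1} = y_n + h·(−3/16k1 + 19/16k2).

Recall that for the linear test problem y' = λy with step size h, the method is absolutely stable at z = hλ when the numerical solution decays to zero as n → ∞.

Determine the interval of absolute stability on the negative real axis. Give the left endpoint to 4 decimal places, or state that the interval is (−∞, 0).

Set f=λy, z=hλ:
  k1=λy_n ⇒ h·k1=z·y_n;  k2=λ(1+3/14z)y_n ⇒ h·k2=z(1+3/14z)y_n
  y_{n+1}/y_n = 1 − 3/16z + 19/16z(1+3/14z) = 1 + z + 57/224z²
  Hence R(z) = 1 + z + 57/224z².

Need |R(x)|<1, x<0.
x=-1.29: |R|=0.1335
R=1: x+57/224x²=0 ⇒ x=−224/57=-3.9298; min R=1−1/(4·57/224)=0.0175>−1
Confirm numerically:
  x=-3.811: |R|=0.88477 <1
  x=-3.518: |R|=0.63133 <1
  x=-1.844: |R|=0.02126 <1
  x=-1.750: |R|=0.02930 <1
  x=-4.305: |R|=1.41099 >1
  x=-4.007: |R|=1.07869 >1
  x=-3.966: |R|=1.03651 >1
Interval (-3.9298, 0).

z∈(-3.9298,0).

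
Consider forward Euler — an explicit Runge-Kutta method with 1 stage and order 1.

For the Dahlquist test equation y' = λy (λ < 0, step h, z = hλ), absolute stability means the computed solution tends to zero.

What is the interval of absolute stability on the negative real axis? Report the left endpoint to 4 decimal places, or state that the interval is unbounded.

On y'=λy, z=hλ:
  order 1, 1-stage ⇒ R(z)=1+z
  (e.g. R(-0.37)=0.63000, |R|=0.63000)

Need |R(x)|<1, x<0.
x=-0.37: |R|=0.6300
|R(-1.64)|=0.6400 |R(-1.4)|=0.4000 |R(-0.71)|=0.2900
Bisect:
  x_lo=-2.4366 |R|=1.4366  x_hi=-0.2977 |R|=0.7023
  mid=-1.36716 |R|=0.36716 →hi
  mid=-1.90188 |R|=0.90188 →hi
  mid=-2.16924 |R|=1.16924 →lo
  mid=-2.03556 |R|=1.03556 →lo
  mid=-1.96872 |R|=0.96872 →hi
  mid=-2.00214 |R|=1.00214 →lo
  mid=-1.98543 |R|=0.98543 →hi
  mid=-1.99378 |R|=0.99378 →hi
  ...
  [-2.00005,-1.99992] ⇒ x*=-2.0000
Interval (-2.0000, 0).

z∈(-2.0000,0).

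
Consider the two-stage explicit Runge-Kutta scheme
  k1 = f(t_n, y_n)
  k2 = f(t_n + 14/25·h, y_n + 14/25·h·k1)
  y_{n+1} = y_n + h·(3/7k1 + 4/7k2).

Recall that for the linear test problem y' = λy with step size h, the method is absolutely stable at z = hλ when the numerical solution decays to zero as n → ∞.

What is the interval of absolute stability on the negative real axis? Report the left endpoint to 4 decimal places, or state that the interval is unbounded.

Set f=λy, z=hλ:
  k1=λy_n ⇒ h·k1=z·y_n;  k2=λ(1+14/25z)y_n ⇒ h·k2=z(1+14/25z)y_n
  y_{n+1}/y_n = 1 + 3/7z + 4/7z(1+14/25z) = 1 + z + 8/25z²
  Hence R(z) = 1 + z + 8/25z².

Find x<0 with |R(x)|<1.
x=-0.49: |R|=0.5868
R=1: x+8/25x²=0 ⇒ x=−25/8=-3.1250; min R=1−1/(4·8/25)=0.2188>−1
Confirm numerically:
  x=-2.386: |R|=0.43576 <1
  x=-2.032: |R|=0.28929 <1
  x=-2.027: |R|=0.28779 <1
  x=-1.572: |R|=0.21878 <1
  x=-3.672: |R|=1.64275 >1
  x=-3.334: |R|=1.22298 >1
Stable set (-3.1250, 0).

z∈(-3.1250,0).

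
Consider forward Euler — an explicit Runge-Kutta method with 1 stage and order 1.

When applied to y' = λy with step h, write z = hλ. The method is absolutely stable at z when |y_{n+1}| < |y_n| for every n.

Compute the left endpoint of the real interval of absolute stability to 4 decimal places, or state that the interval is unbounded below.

Set f=λy, z=hλ:
  order 1, 1-stage ⇒ R(z)=1+z
  (e.g. R(-1.03)=-0.03000, |R|=0.03000)

Boundary: |R(x)|=1, x<0.
x=-1.03: |R|=0.0300
|R(-2.39)|=1.3900 |R(-1.7)|=0.7000 |R(-0.78)|=0.2200
Bisect:
  x_lo=-2.3134 |R|=1.3134  x_hi=-0.1817 |R|=0.8183
  mid=-1.24756 |R|=0.24756 →hi
  mid=-1.78048 |R|=0.78048 →hi
  mid=-2.04694 |R|=1.04694 →lo
  mid=-1.91371 |R|=0.91371 →hi
  mid=-1.98032 |R|=0.98032 →hi
  mid=-2.01363 |R|=1.01363 →lo
  mid=-1.99698 |R|=0.99698 →hi
  mid=-2.00530 |R|=1.00530 →lo
  ...
  [-2.00010,-1.99997] ⇒ x*=-2.0000
Stable set (-2.0000, 0).

z* = -2.0000.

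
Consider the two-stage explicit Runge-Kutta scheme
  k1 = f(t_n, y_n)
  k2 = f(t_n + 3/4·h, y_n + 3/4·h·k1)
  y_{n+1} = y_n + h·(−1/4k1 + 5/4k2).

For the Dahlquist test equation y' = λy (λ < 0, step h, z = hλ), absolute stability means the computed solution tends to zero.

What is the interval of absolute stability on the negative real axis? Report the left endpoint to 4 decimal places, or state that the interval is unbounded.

(-1.0667, 0).

Test eqn y'=λy, z=hλ:
  k1=λy_n ⇒ h·k1=z·y_n;  k2=λ(1+3/4z)y_n ⇒ h·k2=z(1+3/4z)y_n
  y_{n+1}/y_n = 1 − 1/4z + 5/4z(1+3/4z) = 1 + z + 15/16z²
  ⇒ R(z) = 1 + z + 15/16z².

Find x<0 with |R(x)|<1.
x=-1.77: |R|=2.1671
R=1: x+15/16x²=0 ⇒ x=−16/15=-1.0667; min R=1−1/(4·15/16)=0.7333>−1
Confirm numerically:
  x=-1.028: |R|=0.96274 <1
  x=-0.865: |R|=0.83646 <1
  x=-0.665: |R|=0.74959 <1
  x=-1.408: |R|=1.45056 >1
  x=-1.406: |R|=1.44728 >1
  x=-1.272: |R|=1.24486 >1
Stable set (-1.0667, 0).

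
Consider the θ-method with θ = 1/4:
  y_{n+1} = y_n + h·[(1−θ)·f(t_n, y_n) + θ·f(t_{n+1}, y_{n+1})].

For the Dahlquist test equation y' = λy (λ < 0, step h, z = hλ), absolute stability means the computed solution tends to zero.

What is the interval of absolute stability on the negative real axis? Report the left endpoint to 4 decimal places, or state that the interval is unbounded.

Set f=λy, z=hλ:
  y_{n+1} = y_n + z·[3/4·y_n + 1/4·y_{n+1}] ⇒ (1 − 1/4z)y_{n+1} = (1 + 3/4z)y_n
  Hence R(z) = (1 + 3/4z)/(1 − 1/4z).

Find x<0 with |R(x)|<1.
x=-1.78: |R|=0.2318
R=−1: 1+3/4x = −1+1/4x ⇒ -1/2x=2 ⇒ x=2/(-1/2)=-4.0000
Confirm numerically:
  x=-3.621: |R|=0.90054 <1
  x=-3.598: |R|=0.89418 <1
  x=-3.474: |R|=0.85925 <1
  x=-2.368: |R|=0.48744 <1
  x=-4.545: |R|=1.12756 >1
  x=-4.387: |R|=1.09229 >1
  x=-4.096: |R|=1.02372 >1
Stable set (-4.0000, 0).

z∈(-4.0000,0).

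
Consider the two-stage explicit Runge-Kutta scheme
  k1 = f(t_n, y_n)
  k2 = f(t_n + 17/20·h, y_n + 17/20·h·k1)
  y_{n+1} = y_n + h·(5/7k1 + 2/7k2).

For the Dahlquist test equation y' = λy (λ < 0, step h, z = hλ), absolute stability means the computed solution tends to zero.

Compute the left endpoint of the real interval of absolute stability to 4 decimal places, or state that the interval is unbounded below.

Test eqn y'=λy, z=hλ:
  k1=λy_n ⇒ h·k1=z·y_n;  k2=λ(1+17/20z)y_n ⇒ h·k2=z(1+17/20z)y_n
  y_{n+1}/y_n = 1 + 5/7z + 2/7z(1+17/20z) = 1 + z + 17/70z²
  R(z) = 1 + z + 17/70z².

Need |R(x)|<1, x<0.
x=-0.33: |R|=0.6964
R=1: x+17/70x²=0 ⇒ x=−70/17=-4.1176; min R=1−1/(4·17/70)=-0.0294>−1
Confirm numerically:
  x=-3.681: |R|=0.60966 <1
  x=-3.028: |R|=0.19870 <1
  x=-2.881: |R|=0.13475 <1
  x=-2.021: |R|=0.02906 <1
  x=-4.697: |R|=1.66087 >1
  x=-4.431: |R|=1.33720 >1
  x=-4.349: |R|=1.24435 >1
Interval (-4.1176, 0).

left endpoint -4.1176.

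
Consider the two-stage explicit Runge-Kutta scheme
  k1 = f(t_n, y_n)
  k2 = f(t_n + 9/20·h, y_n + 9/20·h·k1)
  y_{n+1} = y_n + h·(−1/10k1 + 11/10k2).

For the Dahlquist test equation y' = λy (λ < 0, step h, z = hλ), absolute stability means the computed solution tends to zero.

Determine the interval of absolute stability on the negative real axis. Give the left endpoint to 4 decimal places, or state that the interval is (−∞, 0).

With y'=λy (z=hλ):
  k1=λy_n ⇒ h·k1=z·y_n;  k2=λ(1+9/20z)y_n ⇒ h·k2=z(1+9/20z)y_n
  y_{n+1}/y_n = 1 − 1/10z + 11/10z(1+9/20z) = 1 + z + 99/200z²
  so R(z) = 1 + z + 99/200z².

Solve |R(x)|<1 on ℝ⁻.
x=-1.69: |R|=0.7238
R=1: x+99/200x²=0 ⇒ x=−200/99=-2.0202; min R=1−1/(4·99/200)=0.4949>−1
Confirm numerically:
  x=-1.912: |R|=0.89759 <1
  x=-1.782: |R|=0.78988 <1
  x=-1.674: |R|=0.71313 <1
  x=-1.420: |R|=0.57812 <1
  x=-2.264: |R|=1.27322 >1
  x=-2.171: |R|=1.16205 >1
  x=-2.110: |R|=1.09379 >1
Stable set (-2.0202, 0).

z∈(-2.0202,0).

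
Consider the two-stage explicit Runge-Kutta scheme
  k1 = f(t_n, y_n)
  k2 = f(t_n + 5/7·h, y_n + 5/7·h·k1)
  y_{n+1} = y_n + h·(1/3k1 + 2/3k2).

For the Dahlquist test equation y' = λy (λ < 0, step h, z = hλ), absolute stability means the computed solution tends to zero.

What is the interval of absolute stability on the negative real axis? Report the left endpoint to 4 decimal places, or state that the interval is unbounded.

z∈(-2.1000,0).

Set f=λy, z=hλ:
  k1=λy_n ⇒ h·k1=z·y_n;  k2=λ(1+5/7z)y_n ⇒ h·k2=z(1+5/7z)y_n
  y_{n+1}/y_n = 1 + 1/3z + 2/3z(1+5/7z) = 1 + z + 10/21z²
  R(z) = 1 + z + 10/21z².

Solve |R(x)|<1 on ℝ⁻.
x=-1.23: |R|=0.4904
R=1: x+10/21x²=0 ⇒ x=−21/10=-2.1000; min R=1−1/(4·10/21)=0.4750>−1
Confirm numerically:
  x=-1.650: |R|=0.64643 <1
  x=-1.583: |R|=0.61028 <1
  x=-1.052: |R|=0.47500 <1
  x=-0.850: |R|=0.49405 <1
  x=-2.667: |R|=1.72009 >1
  x=-2.527: |R|=1.51382 >1
Interval (-2.1000, 0).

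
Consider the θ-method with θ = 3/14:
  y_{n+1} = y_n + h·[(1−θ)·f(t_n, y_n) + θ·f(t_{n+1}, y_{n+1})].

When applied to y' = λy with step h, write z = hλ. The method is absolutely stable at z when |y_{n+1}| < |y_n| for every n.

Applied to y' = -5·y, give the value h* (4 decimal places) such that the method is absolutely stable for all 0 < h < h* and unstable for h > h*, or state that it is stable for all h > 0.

(-3.5000,0); λ=-5 ⇒ h* = (7/2)/5 = 0.7000.

Set f=λy, z=hλ:
  y_{n+1} = y_n + z·[11/14·y_n + 3/14·y_{n+1}] ⇒ (1 − 3/14z)y_{n+1} = (1 + 11/14z)y_n
  ⇒ R(z) = (1 + 11/14z)/(1 − 3/14z).

Boundary: |R(x)|=1, x<0.
x=-0.97: |R|=0.1969
R=−1: 1+11/14x = −1+3/14x ⇒ -4/7x=2 ⇒ x=2/(-4/7)=-3.5000
Confirm numerically:
  x=-2.534: |R|=0.64226 <1
  x=-1.939: |R|=0.36983 <1
  x=-1.563: |R|=0.17085 <1
  x=-3.675: |R|=1.05594 >1
  x=-3.557: |R|=1.01848 >1
Interval (-3.5000, 0).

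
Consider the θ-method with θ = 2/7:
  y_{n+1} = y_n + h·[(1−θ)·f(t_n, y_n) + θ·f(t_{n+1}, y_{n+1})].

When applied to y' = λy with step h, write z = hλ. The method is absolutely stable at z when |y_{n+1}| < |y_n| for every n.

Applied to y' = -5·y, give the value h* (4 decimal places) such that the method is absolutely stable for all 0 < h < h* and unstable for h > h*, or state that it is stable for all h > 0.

With y'=λy (z=hλ):
  y_{n+1} = y_n + z·[5/7·y_n + 2/7·y_{n+1}] ⇒ (1 − 2/7z)y_{n+1} = (1 + 5/7z)y_n
  Hence R(z) = (1 + 5/7z)/(1 − 2/7z).

Solve |R(x)|<1 on ℝ⁻.
x=-0.85: |R|=0.3161
R=−1: 1+5/7x = −1+2/7x ⇒ -3/7x=2 ⇒ x=2/(-3/7)=-4.6667
Confirm numerically:
  x=-4.276: |R|=0.92464 <1
  x=-3.754: |R|=0.81128 <1
  x=-2.891: |R|=0.58324 <1
  x=-2.352: |R|=0.40670 <1
  x=-5.003: |R|=1.05933 >1
  x=-5.000: |R|=1.05882 >1
Stable set (-4.6667, 0).

(-4.6667,0); λ=-5 ⇒ h* = (14/3)/5 = 0.9333.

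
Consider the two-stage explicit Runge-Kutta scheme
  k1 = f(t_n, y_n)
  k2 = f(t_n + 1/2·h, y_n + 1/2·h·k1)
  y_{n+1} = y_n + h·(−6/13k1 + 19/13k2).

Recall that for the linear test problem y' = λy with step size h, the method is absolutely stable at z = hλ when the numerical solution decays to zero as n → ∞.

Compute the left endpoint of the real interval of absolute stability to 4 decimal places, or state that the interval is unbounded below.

On y'=λy, z=hλ:
  k1=λy_n ⇒ h·k1=z·y_n;  k2=λ(1+1/2z)y_n ⇒ h·k2=z(1+1/2z)y_n
  y_{n+1}/y_n = 1 − 6/13z + 19/13z(1+1/2z) = 1 + z + 19/26z²
  ⇒ R(z) = 1 + z + 19/26z².

Solve |R(x)|<1 on ℝ⁻.
x=-1.74: |R|=1.4725
R=1: x+19/26x²=0 ⇒ x=−26/19=-1.3684; min R=1−1/(4·19/26)=0.6579>−1
Confirm numerically:
  x=-1.264: |R|=0.90355 <1
  x=-1.212: |R|=0.86146 <1
  x=-0.944: |R|=0.70721 <1
  x=-1.940: |R|=1.81032 >1
  x=-1.754: |R|=1.49422 >1
So |R|<1 on (-1.3684, 0).

left endpoint -1.3684.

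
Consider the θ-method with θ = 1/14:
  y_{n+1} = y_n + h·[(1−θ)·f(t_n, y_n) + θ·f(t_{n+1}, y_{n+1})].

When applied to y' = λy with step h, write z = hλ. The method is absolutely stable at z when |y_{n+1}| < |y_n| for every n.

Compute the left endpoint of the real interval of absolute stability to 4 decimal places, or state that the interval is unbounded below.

left endpoint -2.3333.

On y'=λy, z=hλ:
  y_{n+1} = y_n + z·[13/14·y_n + 1/14·y_{n+1}] ⇒ (1 − 1/14z)y_{n+1} = (1 + 13/14z)y_n
  so R(z) = (1 + 13/14z)/(1 − 1/14z).

Boundary: |R(x)|=1, x<0.
x=-1.61: |R|=0.4439
R=−1: 1+13/14x = −1+1/14x ⇒ -6/7x=2 ⇒ x=2/(-6/7)=-2.3333
Confirm numerically:
  x=-2.140: |R|=0.85626 <1
  x=-1.237: |R|=0.13658 <1
  x=-1.122: |R|=0.03875 <1
  x=-2.843: |R|=1.36312 >1
  x=-2.582: |R|=1.17995 >1
  x=-2.487: |R|=1.11185 >1
Stable set (-2.3333, 0).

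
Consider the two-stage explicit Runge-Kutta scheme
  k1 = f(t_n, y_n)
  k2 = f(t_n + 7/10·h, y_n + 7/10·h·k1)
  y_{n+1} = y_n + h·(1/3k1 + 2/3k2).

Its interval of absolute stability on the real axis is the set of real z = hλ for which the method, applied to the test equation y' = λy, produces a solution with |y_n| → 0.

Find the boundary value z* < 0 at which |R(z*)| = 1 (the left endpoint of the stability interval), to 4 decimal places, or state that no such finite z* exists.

With y'=λy (z=hλ):
  k1=λy_n ⇒ h·k1=z·y_n;  k2=λ(1+7/10z)y_n ⇒ h·k2=z(1+7/10z)y_n
  y_{n+1}/y_n = 1 + 1/3z + 2/3z(1+7/10z) = 1 + z + 7/15z²
  so R(z) = 1 + z + 7/15z².

Need |R(x)|<1, x<0.
x=-0.69: |R|=0.5322
R=1: x+7/15x²=0 ⇒ x=−15/7=-2.1429; min R=1−1/(4·7/15)=0.4643>−1
Confirm numerically:
  x=-1.897: |R|=0.78235 <1
  x=-1.835: |R|=0.73637 <1
  x=-1.139: |R|=0.46642 <1
  x=-0.942: |R|=0.47210 <1
  x=-2.543: |R|=1.47486 >1
  x=-2.376: |R|=1.25851 >1
Stable set (-2.1429, 0).

left endpoint -2.1429.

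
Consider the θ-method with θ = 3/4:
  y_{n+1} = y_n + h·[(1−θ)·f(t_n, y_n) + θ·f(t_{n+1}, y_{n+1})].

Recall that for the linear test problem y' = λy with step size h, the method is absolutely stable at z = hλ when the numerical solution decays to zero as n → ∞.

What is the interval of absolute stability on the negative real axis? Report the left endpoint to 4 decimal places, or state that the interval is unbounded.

Set f=λy, z=hλ:
  y_{n+1} = y_n + z·[1/4·y_n + 3/4·y_{n+1}] ⇒ (1 − 3/4z)y_{n+1} = (1 + 1/4z)y_n
  Hence R(z) = (1 + 1/4z)/(1 − 3/4z).

Solve |R(x)|<1 on ℝ⁻.
x=-0.57: |R|=0.6007
x=-2: |R|=0.2000
x=-10: |R|=0.1765
x=-100: |R|=0.3158
θ=3/4≥1/2 ⇒ |1+1/4x|<|1−3/4x| ∀x<0 ⇒ interval (−∞,0).

(−∞, 0) — no finite endpoint.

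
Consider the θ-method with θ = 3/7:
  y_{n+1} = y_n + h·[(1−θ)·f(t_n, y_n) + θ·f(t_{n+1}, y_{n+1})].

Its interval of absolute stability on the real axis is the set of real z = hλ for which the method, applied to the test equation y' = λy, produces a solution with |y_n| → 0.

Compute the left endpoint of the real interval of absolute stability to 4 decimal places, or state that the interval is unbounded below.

Set f=λy, z=hλ:
  y_{n+1} = y_n + z·[4/7·y_n + 3/7·y_{n+1}] ⇒ (1 − 3/7z)y_{n+1} = (1 + 4/7z)y_n
  Hence R(z) = (1 + 4/7z)/(1 − 3/7z).

Find x<0 with |R(x)|<1.
x=-0.86: |R|=0.3716
R=−1: 1+4/7x = −1+3/7x ⇒ -1/7x=2 ⇒ x=2/(-1/7)=-14.0000
Confirm numerically:
  x=-13.276: |R|=0.98454 <1
  x=-12.464: |R|=0.96540 <1
  x=-6.977: |R|=0.74856 <1
  x=-6.126: |R|=0.68973 <1
  x=-14.172: |R|=1.00347 >1
  x=-14.040: |R|=1.00081 >1
Interval (-14.0000, 0).

left endpoint -14.0000.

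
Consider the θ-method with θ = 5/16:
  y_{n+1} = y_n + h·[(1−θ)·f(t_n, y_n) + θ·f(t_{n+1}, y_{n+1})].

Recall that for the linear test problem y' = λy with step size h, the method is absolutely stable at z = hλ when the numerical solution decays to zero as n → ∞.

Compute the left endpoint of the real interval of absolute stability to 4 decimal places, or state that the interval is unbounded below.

With y'=λy (z=hλ):
  y_{n+1} = y_n + z·[11/16·y_n + 5/16·y_{n+1}] ⇒ (1 − 5/16z)y_{n+1} = (1 + 11/16z)y_n
  so R(z) = (1 + 11/16z)/(1 − 5/16z).

Need |R(x)|<1, x<0.
x=-1.09: |R|=0.1869
R=−1: 1+11/16x = −1+5/16x ⇒ -3/8x=2 ⇒ x=2/(-3/8)=-5.3333
Confirm numerically:
  x=-3.323: |R|=0.63017 <1
  x=-2.320: |R|=0.34493 <1
  x=-2.272: |R|=0.32865 <1
  x=-2.259: |R|=0.32420 <1
  x=-5.656: |R|=1.04372 >1
  x=-5.558: |R|=1.03078 >1
  x=-5.432: |R|=1.01372 >1
Interval (-5.3333, 0).

z* = -5.3333.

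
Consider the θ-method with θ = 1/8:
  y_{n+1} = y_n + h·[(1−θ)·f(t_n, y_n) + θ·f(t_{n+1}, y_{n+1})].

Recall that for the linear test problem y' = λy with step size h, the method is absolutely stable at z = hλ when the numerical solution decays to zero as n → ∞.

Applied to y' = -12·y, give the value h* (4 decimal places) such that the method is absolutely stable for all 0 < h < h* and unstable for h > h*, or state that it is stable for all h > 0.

(-2.6667,0); λ=-12 ⇒ h* = (8/3)/12 = 0.2222.

With y'=λy (z=hλ):
  y_{n+1} = y_n + z·[7/8·y_n + 1/8·y_{n+1}] ⇒ (1 − 1/8z)y_{n+1} = (1 + 7/8z)y_n
  Hence R(z) = (1 + 7/8z)/(1 − 1/8z).

Find x<0 with |R(x)|<1.
x=-1.33: |R|=0.1404
R=−1: 1+7/8x = −1+1/8x ⇒ -3/4x=2 ⇒ x=2/(-3/4)=-2.6667
Confirm numerically:
  x=-2.479: |R|=0.89255 <1
  x=-1.710: |R|=0.40886 <1
  x=-1.097: |R|=0.03529 <1
  x=-3.054: |R|=1.21024 >1
  x=-2.790: |R|=1.06858 >1
Stable set (-2.6667, 0).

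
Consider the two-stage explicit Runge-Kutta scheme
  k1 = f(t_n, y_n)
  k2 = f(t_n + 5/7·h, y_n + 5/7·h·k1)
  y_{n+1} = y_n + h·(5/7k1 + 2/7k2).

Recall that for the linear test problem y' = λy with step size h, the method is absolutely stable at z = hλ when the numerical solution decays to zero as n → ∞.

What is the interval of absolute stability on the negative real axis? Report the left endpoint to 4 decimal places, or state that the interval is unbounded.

z∈(-4.9000,0).

Set f=λy, z=hλ:
  k1=λy_n ⇒ h·k1=z·y_n;  k2=λ(1+5/7z)y_n ⇒ h·k2=z(1+5/7z)y_n
  y_{n+1}/y_n = 1 + 5/7z + 2/7z(1+5/7z) = 1 + z + 10/49z²
  Hence R(z) = 1 + z + 10/49z².

Solve |R(x)|<1 on ℝ⁻.
x=-1.7: |R|=0.1102
R=1: x+10/49x²=0 ⇒ x=−49/10=-4.9000; min R=1−1/(4·10/49)=-0.2250>−1
Confirm numerically:
  x=-4.009: |R|=0.27102 <1
  x=-3.893: |R|=0.19995 <1
  x=-2.733: |R|=0.20866 <1
  x=-5.438: |R|=1.59707 >1
  x=-5.358: |R|=1.50081 >1
Interval (-4.9000, 0).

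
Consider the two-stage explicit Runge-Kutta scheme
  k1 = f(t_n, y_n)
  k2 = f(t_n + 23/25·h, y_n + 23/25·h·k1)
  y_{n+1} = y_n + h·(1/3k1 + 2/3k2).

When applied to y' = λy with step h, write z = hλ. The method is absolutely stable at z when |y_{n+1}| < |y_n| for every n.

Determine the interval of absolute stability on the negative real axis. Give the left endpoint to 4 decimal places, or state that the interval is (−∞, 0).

Set f=λy, z=hλ:
  k1=λy_n ⇒ h·k1=z·y_n;  k2=λ(1+23/25z)y_n ⇒ h·k2=z(1+23/25z)y_n
  y_{n+1}/y_n = 1 + 1/3z + 2/3z(1+23/25z) = 1 + z + 46/75z²
  ⇒ R(z) = 1 + z + 46/75z².

Find x<0 with |R(x)|<1.
x=-0.74: |R|=0.5959
R=1: x+46/75x²=0 ⇒ x=−75/46=-1.6304; min R=1−1/(4·46/75)=0.5924>−1
Confirm numerically:
  x=-1.137: |R|=0.65590 <1
  x=-1.072: |R|=0.63283 <1
  x=-0.840: |R|=0.59277 <1
  x=-2.067: |R|=1.55346 >1
  x=-1.738: |R|=1.11466 >1
Interval (-1.6304, 0).

(-1.6304, 0).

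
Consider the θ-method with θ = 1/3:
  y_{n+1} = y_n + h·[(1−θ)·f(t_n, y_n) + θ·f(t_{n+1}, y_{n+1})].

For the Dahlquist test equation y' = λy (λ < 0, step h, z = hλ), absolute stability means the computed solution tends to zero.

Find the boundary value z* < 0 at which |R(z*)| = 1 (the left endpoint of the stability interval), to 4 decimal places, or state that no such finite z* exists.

Set f=λy, z=hλ:
  y_{n+1} = y_n + z·[2/3·y_n + 1/3·y_{n+1}] ⇒ (1 − 1/3z)y_{n+1} = (1 + 2/3z)y_n
  R(z) = (1 + 2/3z)/(1 − 1/3z).

Solve |R(x)|<1 on ℝ⁻.
x=-1.11: |R|=0.1898
R=−1: 1+2/3x = −1+1/3x ⇒ -1/3x=2 ⇒ x=2/(-1/3)=-6.0000
Confirm numerically:
  x=-4.966: |R|=0.87020 <1
  x=-4.705: |R|=0.83193 <1
  x=-4.655: |R|=0.82430 <1
  x=-4.518: |R|=0.80287 <1
  x=-6.355: |R|=1.03795 >1
  x=-6.090: |R|=1.00990 >1
So |R|<1 on (-6.0000, 0).

left endpoint -6.0000.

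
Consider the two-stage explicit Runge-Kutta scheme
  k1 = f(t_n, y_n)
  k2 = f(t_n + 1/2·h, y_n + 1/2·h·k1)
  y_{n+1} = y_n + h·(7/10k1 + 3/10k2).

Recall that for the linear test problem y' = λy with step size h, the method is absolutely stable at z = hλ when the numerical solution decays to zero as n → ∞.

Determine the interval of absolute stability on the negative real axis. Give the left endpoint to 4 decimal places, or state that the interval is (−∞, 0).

On y'=λy, z=hλ:
  k1=λy_n ⇒ h·k1=z·y_n;  k2=λ(1+1/2z)y_n ⇒ h·k2=z(1+1/2z)y_n
  y_{n+1}/y_n = 1 + 7/10z + 3/10z(1+1/2z) = 1 + z + 3/20z²
  R(z) = 1 + z + 3/20z².

Boundary: |R(x)|=1, x<0.
x=-0.5: |R|=0.5375
R=1: x+3/20x²=0 ⇒ x=−20/3=-6.6667; min R=1−1/(4·3/20)=-0.6667>−1
Confirm numerically:
  x=-6.254: |R|=0.61288 <1
  x=-6.150: |R|=0.52337 <1
  x=-4.937: |R|=0.28090 <1
  x=-4.529: |R|=0.45222 <1
  x=-7.178: |R|=1.55055 >1
  x=-6.963: |R|=1.30951 >1
  x=-6.792: |R|=1.12769 >1
Stable set (-6.6667, 0).

z∈(-6.6667,0).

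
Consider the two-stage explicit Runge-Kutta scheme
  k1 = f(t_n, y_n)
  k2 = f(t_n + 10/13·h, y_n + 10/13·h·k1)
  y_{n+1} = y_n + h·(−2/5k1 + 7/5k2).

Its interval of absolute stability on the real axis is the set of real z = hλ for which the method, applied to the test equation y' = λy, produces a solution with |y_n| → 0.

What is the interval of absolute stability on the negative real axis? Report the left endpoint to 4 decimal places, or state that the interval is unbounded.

z∈(-0.9286,0).

On y'=λy, z=hλ:
  k1=λy_n ⇒ h·k1=z·y_n;  k2=λ(1+10/13z)y_n ⇒ h·k2=z(1+10/13z)y_n
  y_{n+1}/y_n = 1 − 2/5z + 7/5z(1+10/13z) = 1 + z + 14/13z²
  ⇒ R(z) = 1 + z + 14/13z².

Find x<0 with |R(x)|<1.
x=-0.61: |R|=0.7907
R=1: x+14/13x²=0 ⇒ x=−13/14=-0.9286; min R=1−1/(4·14/13)=0.7679>−1
Confirm numerically:
  x=-0.852: |R|=0.92974 <1
  x=-0.525: |R|=0.77183 <1
  x=-0.425: |R|=0.76952 <1
  x=-1.493: |R|=1.90751 >1
  x=-1.339: |R|=1.59184 >1
Stable set (-0.9286, 0).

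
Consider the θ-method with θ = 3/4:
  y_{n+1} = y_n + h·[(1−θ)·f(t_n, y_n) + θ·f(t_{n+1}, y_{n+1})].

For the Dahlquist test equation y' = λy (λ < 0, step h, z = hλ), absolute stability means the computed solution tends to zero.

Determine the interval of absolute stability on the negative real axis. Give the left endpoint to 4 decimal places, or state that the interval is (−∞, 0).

unbounded; (−∞, 0).

Test eqn y'=λy, z=hλ:
  y_{n+1} = y_n + z·[1/4·y_n + 3/4·y_{n+1}] ⇒ (1 − 3/4z)y_{n+1} = (1 + 1/4z)y_n
  ⇒ R(z) = (1 + 1/4z)/(1 − 3/4z).

Find x<0 with |R(x)|<1.
x=-1.69: |R|=0.2547
x=-2: |R|=0.2000
x=-10: |R|=0.1765
x=-100: |R|=0.3158
θ=3/4≥1/2 ⇒ |1+1/4x|<|1−3/4x| ∀x<0 ⇒ stable on all of ℝ⁻.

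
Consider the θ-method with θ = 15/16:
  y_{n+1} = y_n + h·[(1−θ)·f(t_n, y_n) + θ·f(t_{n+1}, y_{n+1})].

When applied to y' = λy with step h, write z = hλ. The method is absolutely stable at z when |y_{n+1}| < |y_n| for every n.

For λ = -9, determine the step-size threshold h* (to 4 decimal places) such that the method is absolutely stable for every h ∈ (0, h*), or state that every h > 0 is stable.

With y'=λy (z=hλ):
  y_{n+1} = y_n + z·[1/16·y_n + 15/16·y_{n+1}] ⇒ (1 − 15/16z)y_{n+1} = (1 + 1/16z)y_n
  R(z) = (1 + 1/16z)/(1 − 15/16z).

Boundary: |R(x)|=1, x<0.
x=-0.72: |R|=0.5701
x=-2: |R|=0.3043
x=-10: |R|=0.0361
x=-100: |R|=0.0554
θ=15/16≥1/2 ⇒ |1+1/16x|<|1−15/16x| ∀x<0 ⇒ interval (−∞,0).

unbounded; (−∞, 0). Any h>0 works for λ=-9.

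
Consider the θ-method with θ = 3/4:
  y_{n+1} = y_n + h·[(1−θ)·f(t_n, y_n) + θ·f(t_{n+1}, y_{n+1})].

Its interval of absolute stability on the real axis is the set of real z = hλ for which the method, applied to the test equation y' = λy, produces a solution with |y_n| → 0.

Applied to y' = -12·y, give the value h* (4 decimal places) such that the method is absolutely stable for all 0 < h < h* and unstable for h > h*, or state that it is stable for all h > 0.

Test eqn y'=λy, z=hλ:
  y_{n+1} = y_n + z·[1/4·y_n + 3/4·y_{n+1}] ⇒ (1 − 3/4z)y_{n+1} = (1 + 1/4z)y_n
  Hence R(z) = (1 + 1/4z)/(1 − 3/4z).

Find x<0 with |R(x)|<1.
x=-1.78: |R|=0.2377
x=-2: |R|=0.2000
x=-10: |R|=0.1765
x=-100: |R|=0.3158
θ=3/4≥1/2 ⇒ |1+1/4x|<|1−3/4x| ∀x<0 ⇒ unbounded interval.

interval (−∞, 0). Any h>0 works for λ=-12.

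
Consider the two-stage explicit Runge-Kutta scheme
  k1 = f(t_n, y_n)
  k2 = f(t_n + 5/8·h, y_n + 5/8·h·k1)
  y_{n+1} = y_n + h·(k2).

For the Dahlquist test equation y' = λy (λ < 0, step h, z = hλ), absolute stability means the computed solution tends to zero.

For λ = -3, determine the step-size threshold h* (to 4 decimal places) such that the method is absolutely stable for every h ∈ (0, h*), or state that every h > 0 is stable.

(-1.6000,0); λ=-3 ⇒ h* = (8/5)/3 = 0.5333.

Test eqn y'=λy, z=hλ:
  k1=λy_n ⇒ h·k1=z·y_n;  k2=λ(1+5/8z)y_n ⇒ h·k2=z(1+5/8z)y_n
  y_{n+1}/y_n = 1 + z(1+5/8z) = 1 + z + 5/8z²
  Hence R(z) = 1 + z + 5/8z².

Find x<0 with |R(x)|<1.
x=-1.21: |R|=0.7051
R=1: x+5/8x²=0 ⇒ x=−8/5=-1.6000; min R=1−1/(4·5/8)=0.6000>−1
Confirm numerically:
  x=-1.383: |R|=0.81243 <1
  x=-1.246: |R|=0.72432 <1
  x=-1.202: |R|=0.70100 <1
  x=-2.019: |R|=1.52873 >1
  x=-1.768: |R|=1.18564 >1
Stable set (-1.6000, 0).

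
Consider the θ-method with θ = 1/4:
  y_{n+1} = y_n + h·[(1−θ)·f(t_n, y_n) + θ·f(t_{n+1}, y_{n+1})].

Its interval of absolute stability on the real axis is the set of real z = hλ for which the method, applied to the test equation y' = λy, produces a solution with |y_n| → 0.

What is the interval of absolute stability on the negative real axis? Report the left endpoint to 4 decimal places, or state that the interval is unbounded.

z∈(-4.0000,0).

With y'=λy (z=hλ):
  y_{n+1} = y_n + z·[3/4·y_n + 1/4·y_{n+1}] ⇒ (1 − 1/4z)y_{n+1} = (1 + 3/4z)y_n
  so R(z) = (1 + 3/4z)/(1 − 1/4z).

Boundary: |R(x)|=1, x<0.
x=-1.65: |R|=0.1681
R=−1: 1+3/4x = −1+1/4x ⇒ -1/2x=2 ⇒ x=2/(-1/2)=-4.0000
Confirm numerically:
  x=-3.784: |R|=0.94450 <1
  x=-2.865: |R|=0.66934 <1
  x=-2.342: |R|=0.47714 <1
  x=-4.338: |R|=1.08107 >1
  x=-4.217: |R|=1.05282 >1
So |R|<1 on (-4.0000, 0).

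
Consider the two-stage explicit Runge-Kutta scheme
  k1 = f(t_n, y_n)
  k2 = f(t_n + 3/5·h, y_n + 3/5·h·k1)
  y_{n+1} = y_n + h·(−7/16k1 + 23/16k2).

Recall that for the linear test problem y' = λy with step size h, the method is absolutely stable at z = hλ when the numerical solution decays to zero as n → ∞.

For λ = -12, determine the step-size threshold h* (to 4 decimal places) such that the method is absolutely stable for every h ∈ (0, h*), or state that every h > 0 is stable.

(-1.1594,0); λ=-12 ⇒ h* = (80/69)/12 = 0.0966.

Test eqn y'=λy, z=hλ:
  k1=λy_n ⇒ h·k1=z·y_n;  k2=λ(1+3/5z)y_n ⇒ h·k2=z(1+3/5z)y_n
  y_{n+1}/y_n = 1 − 7/16z + 23/16z(1+3/5z) = 1 + z + 69/80z²
  Hence R(z) = 1 + z + 69/80z².

Solve |R(x)|<1 on ℝ⁻.
x=-1.46: |R|=1.3785
R=1: x+69/80x²=0 ⇒ x=−80/69=-1.1594; min R=1−1/(4·69/80)=0.7101>−1
Confirm numerically:
  x=-1.088: |R|=0.93298 <1
  x=-1.053: |R|=0.90335 <1
  x=-0.864: |R|=0.77985 <1
  x=-0.497: |R|=0.71605 <1
  x=-1.566: |R|=1.54916 >1
  x=-1.498: |R|=1.43745 >1
  x=-1.490: |R|=1.42484 >1
So |R|<1 on (-1.1594, 0).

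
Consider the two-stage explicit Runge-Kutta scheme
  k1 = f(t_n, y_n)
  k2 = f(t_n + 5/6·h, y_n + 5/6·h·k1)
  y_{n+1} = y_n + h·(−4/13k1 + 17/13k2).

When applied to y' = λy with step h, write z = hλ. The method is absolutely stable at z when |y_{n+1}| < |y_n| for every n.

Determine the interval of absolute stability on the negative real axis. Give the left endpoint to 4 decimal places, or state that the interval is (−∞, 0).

With y'=λy (z=hλ):
  k1=λy_n ⇒ h·k1=z·y_n;  k2=λ(1+5/6z)y_n ⇒ h·k2=z(1+5/6z)y_n
  y_{n+1}/y_n = 1 − 4/13z + 17/13z(1+5/6z) = 1 + z + 85/78z²
  so R(z) = 1 + z + 85/78z².

Solve |R(x)|<1 on ℝ⁻.
x=-0.69: |R|=0.8288
R=1: x+85/78x²=0 ⇒ x=−78/85=-0.9176; min R=1−1/(4·85/78)=0.7706>−1
Confirm numerically:
  x=-0.832: |R|=0.92235 <1
  x=-0.558: |R|=0.78131 <1
  x=-0.396: |R|=0.77489 <1
  x=-1.335: |R|=1.60717 >1
  x=-0.997: |R|=1.08621 >1
  x=-0.991: |R|=1.07922 >1
So |R|<1 on (-0.9176, 0).

z∈(-0.9176,0).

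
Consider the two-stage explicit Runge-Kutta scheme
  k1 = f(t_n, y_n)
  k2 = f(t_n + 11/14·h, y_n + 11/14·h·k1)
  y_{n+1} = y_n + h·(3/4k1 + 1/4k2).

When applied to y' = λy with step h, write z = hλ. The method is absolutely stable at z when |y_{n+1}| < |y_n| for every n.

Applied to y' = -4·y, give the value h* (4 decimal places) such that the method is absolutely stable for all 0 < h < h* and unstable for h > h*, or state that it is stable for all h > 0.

Set f=λy, z=hλ:
  k1=λy_n ⇒ h·k1=z·y_n;  k2=λ(1+11/14z)y_n ⇒ h·k2=z(1+11/14z)y_n
  y_{n+1}/y_n = 1 + 3/4z + 1/4z(1+11/14z) = 1 + z + 11/56z²
  so R(z) = 1 + z + 11/56z².

Find x<0 with |R(x)|<1.
x=-0.45: |R|=0.5898
R=1: x+11/56x²=0 ⇒ x=−56/11=-5.0909; min R=1−1/(4·11/56)=-0.2727>−1
Confirm numerically:
  x=-4.259: |R|=0.30403 <1
  x=-2.897: |R|=0.24845 <1
  x=-2.764: |R|=0.26335 <1
  x=-5.498: |R|=1.43964 >1
  x=-5.477: |R|=1.41537 >1
  x=-5.278: |R|=1.19397 >1
Stable set (-5.0909, 0).

(-5.0909,0); λ=-4 ⇒ h* = (56/11)/4 = 1.2727.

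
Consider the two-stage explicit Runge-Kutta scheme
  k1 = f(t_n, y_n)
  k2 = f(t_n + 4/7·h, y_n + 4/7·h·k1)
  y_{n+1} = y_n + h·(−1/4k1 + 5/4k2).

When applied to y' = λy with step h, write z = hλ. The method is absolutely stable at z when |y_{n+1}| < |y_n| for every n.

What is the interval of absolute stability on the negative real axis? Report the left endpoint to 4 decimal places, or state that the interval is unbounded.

Test eqn y'=λy, z=hλ:
  k1=λy_n ⇒ h·k1=z·y_n;  k2=λ(1+4/7z)y_n ⇒ h·k2=z(1+4/7z)y_n
  y_{n+1}/y_n = 1 − 1/4z + 5/4z(1+4/7z) = 1 + z + 5/7z²
  so R(z) = 1 + z + 5/7z².

Need |R(x)|<1, x<0.
x=-0.34: |R|=0.7426
R=1: x+5/7x²=0 ⇒ x=−7/5=-1.4000; min R=1−1/(4·5/7)=0.6500>−1
Confirm numerically:
  x=-1.289: |R|=0.89780 <1
  x=-1.044: |R|=0.73453 <1
  x=-0.897: |R|=0.67772 <1
  x=-0.857: |R|=0.66761 <1
  x=-1.677: |R|=1.33181 >1
  x=-1.510: |R|=1.11864 >1
  x=-1.509: |R|=1.11749 >1
Interval (-1.4000, 0).

z∈(-1.4000,0).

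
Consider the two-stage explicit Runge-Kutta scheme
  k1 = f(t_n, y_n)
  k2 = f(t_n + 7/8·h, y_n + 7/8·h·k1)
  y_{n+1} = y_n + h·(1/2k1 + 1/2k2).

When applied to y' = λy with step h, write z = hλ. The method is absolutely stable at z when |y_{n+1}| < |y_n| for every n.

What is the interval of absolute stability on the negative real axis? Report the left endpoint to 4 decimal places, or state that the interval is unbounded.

On y'=λy, z=hλ:
  k1=λy_n ⇒ h·k1=z·y_n;  k2=λ(1+7/8z)y_n ⇒ h·k2=z(1+7/8z)y_n
  y_{n+1}/y_n = 1 + 1/2z + 1/2z(1+7/8z) = 1 + z + 7/16z²
  Hence R(z) = 1 + z + 7/16z².

Solve |R(x)|<1 on ℝ⁻.
x=-0.76: |R|=0.4927
R=1: x+7/16x²=0 ⇒ x=−16/7=-2.2857; min R=1−1/(4·7/16)=0.4286>−1
Confirm numerically:
  x=-2.168: |R|=0.88835 <1
  x=-2.163: |R|=0.88387 <1
  x=-2.138: |R|=0.86183 <1
  x=-1.081: |R|=0.43025 <1
  x=-2.593: |R|=1.34860 >1
  x=-2.573: |R|=1.32339 >1
Interval (-2.2857, 0).

(-2.2857, 0).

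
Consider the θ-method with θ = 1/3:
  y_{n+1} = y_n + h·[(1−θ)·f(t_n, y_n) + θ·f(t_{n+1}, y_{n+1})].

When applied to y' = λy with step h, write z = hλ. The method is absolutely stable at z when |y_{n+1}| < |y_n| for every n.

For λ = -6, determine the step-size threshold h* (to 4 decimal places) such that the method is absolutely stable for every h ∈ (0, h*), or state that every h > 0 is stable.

Test eqn y'=λy, z=hλ:
  y_{n+1} = y_n + z·[2/3·y_n + 1/3·y_{n+1}] ⇒ (1 − 1/3z)y_{n+1} = (1 + 2/3z)y_n
  Hence R(z) = (1 + 2/3z)/(1 − 1/3z).

Solve |R(x)|<1 on ℝ⁻.
x=-1.7: |R|=0.0851
R=−1: 1+2/3x = −1+1/3x ⇒ -1/3x=2 ⇒ x=2/(-1/3)=-6.0000
Confirm numerically:
  x=-5.713: |R|=0.96706 <1
  x=-4.641: |R|=0.82214 <1
  x=-4.124: |R|=0.73666 <1
  x=-2.946: |R|=0.48638 <1
  x=-6.494: |R|=1.05203 >1
  x=-6.064: |R|=1.00706 >1
Stable set (-6.0000, 0).

(-6.0000,0); λ=-6 ⇒ h* = (6)/6 = 1.0000.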